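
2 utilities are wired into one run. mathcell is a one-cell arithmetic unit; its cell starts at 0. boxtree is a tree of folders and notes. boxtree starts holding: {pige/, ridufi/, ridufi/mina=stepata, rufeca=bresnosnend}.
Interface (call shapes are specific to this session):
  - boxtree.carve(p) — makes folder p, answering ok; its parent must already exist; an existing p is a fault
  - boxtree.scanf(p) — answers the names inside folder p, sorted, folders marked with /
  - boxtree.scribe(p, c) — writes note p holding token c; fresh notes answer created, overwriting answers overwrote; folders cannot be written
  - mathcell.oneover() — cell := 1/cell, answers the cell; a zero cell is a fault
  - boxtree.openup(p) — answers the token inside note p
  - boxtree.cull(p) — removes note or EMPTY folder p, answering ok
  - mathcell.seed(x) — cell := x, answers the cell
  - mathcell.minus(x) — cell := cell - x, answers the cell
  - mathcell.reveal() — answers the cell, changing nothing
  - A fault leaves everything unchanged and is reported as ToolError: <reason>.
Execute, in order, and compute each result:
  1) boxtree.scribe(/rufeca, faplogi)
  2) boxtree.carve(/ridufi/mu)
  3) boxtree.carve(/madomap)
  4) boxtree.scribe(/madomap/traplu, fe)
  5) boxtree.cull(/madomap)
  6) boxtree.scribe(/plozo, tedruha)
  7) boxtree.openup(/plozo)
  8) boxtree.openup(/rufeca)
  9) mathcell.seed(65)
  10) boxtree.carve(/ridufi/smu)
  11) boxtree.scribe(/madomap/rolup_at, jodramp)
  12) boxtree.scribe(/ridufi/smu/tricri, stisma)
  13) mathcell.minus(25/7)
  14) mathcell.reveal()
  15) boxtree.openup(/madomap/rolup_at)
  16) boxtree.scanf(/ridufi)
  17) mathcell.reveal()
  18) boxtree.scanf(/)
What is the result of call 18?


I call boxtree.scribe(p='/rufeca', c='faplogi'), and observe overwrote.
Now I run boxtree.carve(p='/ridufi/mu'), and see ok.
I use boxtree.carve(p='/madomap'), and observe ok.
Now I run boxtree.scribe(p='/madomap/traplu', c='fe'), — result: created.
Calling boxtree.cull(p='/madomap'), → ToolError: not empty.
I call boxtree.scribe(p='/plozo', c='tedruha'), giving created.
Next I call boxtree.openup(p='/plozo'): tedruha.
I try boxtree.openup(p='/rufeca'), yielding faplogi.
Invoking mathcell.seed(x='65'), which returns 65.
Then boxtree.carve(p='/ridufi/smu'), → ok.
I try boxtree.scribe(p='/madomap/rolup_at', c='jodramp'), which returns created.
Next I call boxtree.scribe(p='/ridufi/smu/tricri', c='stisma'), → created.
I invoke mathcell.minus(x='25/7'), and get 430/7.
Then mathcell.reveal(), → 430/7.
Using boxtree.openup(p='/madomap/rolup_at'), which returns jodramp.
Next I call boxtree.scanf(p='/ridufi'), yielding [mina, mu/, smu/].
I use mathcell.reveal(): 430/7.
I call boxtree.scanf(p='/'), and get [madomap/, pige/, plozo, ridufi/, rufeca].

Answer: [madomap/, pige/, plozo, ridufi/, rufeca]


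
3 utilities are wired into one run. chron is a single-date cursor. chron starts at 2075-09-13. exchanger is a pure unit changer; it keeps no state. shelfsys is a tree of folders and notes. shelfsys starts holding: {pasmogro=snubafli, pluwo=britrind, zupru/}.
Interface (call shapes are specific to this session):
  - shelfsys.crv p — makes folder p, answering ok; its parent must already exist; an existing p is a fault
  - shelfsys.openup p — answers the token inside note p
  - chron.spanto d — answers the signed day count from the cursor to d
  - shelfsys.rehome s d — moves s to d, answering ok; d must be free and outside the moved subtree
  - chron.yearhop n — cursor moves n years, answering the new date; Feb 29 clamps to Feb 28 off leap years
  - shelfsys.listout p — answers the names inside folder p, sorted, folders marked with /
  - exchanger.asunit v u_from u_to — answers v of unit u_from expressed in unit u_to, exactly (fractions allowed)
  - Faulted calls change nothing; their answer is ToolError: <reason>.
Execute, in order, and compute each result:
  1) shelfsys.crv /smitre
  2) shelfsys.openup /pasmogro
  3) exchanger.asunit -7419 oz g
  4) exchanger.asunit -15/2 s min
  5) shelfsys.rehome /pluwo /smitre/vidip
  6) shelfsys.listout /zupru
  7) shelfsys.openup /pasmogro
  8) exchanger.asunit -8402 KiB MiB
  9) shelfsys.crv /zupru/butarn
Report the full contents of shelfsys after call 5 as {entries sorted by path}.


# 1. shelfsys.crv(p: /smitre) => ok
# 2. shelfsys.openup(p: /pasmogro) => snubafli
# 3. exchanger.asunit(v: -7419, u_from: oz, u_to: g) => -336520179303/1600000
# 4. exchanger.asunit(v: -15/2, u_from: s, u_to: min) => -1/8
# 5. shelfsys.rehome(s: /pluwo, d: /smitre/vidip) => ok
# 6. shelfsys.listout(p: /zupru) => []
# 7. shelfsys.openup(p: /pasmogro) => snubafli
# 8. exchanger.asunit(v: -8402, u_from: KiB, u_to: MiB) => -4201/512
# 9. shelfsys.crv(p: /zupru/butarn) => ok

Answer: {pasmogro=snubafli, smitre/, smitre/vidip=britrind, zupru/}


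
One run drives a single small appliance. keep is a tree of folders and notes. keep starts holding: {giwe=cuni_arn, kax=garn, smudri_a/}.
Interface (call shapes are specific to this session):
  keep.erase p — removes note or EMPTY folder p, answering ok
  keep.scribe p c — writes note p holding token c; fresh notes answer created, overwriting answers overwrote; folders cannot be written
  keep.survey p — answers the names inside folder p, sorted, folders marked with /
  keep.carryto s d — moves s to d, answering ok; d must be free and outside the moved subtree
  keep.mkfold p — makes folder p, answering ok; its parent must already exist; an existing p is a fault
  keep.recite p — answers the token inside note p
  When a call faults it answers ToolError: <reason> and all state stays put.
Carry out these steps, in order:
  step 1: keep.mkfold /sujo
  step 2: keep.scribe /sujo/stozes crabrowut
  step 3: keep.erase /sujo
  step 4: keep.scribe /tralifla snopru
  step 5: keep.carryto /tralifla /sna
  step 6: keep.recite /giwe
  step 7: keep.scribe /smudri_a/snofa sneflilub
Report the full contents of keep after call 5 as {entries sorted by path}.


Answer: {giwe=cuni_arn, kax=garn, smudri_a/, sna=snopru, sujo/, sujo/stozes=crabrowut}

Derivation:
# 1. mkfold(/sujo) ~> ok
# 2. scribe(/sujo/stozes, crabrowut) ~> created
# 3. erase(/sujo) ~> ToolError: not empty
# 4. scribe(/tralifla, snopru) ~> created
# 5. carryto(/tralifla, /sna) ~> ok
# 6. recite(/giwe) ~> cuni_arn
# 7. scribe(/smudri_a/snofa, sneflilub) ~> created


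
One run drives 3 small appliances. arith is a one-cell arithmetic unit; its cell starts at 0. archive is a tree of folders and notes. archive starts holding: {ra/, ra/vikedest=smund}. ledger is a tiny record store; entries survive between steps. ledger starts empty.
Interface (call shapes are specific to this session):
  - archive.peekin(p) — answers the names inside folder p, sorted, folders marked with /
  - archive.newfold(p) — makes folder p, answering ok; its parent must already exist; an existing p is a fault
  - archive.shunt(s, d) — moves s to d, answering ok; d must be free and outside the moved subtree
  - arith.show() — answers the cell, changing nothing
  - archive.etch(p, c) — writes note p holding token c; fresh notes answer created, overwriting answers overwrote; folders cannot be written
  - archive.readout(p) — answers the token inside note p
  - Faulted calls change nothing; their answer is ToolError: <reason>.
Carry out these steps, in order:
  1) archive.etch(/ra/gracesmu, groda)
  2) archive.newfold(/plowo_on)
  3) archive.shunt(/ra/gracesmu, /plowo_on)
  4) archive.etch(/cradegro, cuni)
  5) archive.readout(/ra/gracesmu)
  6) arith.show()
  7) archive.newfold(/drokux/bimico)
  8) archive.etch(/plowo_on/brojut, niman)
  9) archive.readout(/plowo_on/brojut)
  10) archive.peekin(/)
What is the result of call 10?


I try etch on p=/ra/gracesmu, c=groda, — result: created.
I try newfold on p=/plowo_on, — result: ok.
I run shunt on s=/ra/gracesmu, d=/plowo_on, and get ToolError: exists.
I try etch on p=/cradegro, c=cuni: created.
Using readout on p=/ra/gracesmu, which returns groda.
I run show(), — result: 0.
I use newfold on p=/drokux/bimico, which returns ToolError: no parent.
Then etch on p=/plowo_on/brojut, c=niman, — result: created.
Calling readout on p=/plowo_on/brojut, giving niman.
Calling peekin on p=/: [cradegro, plowo_on/, ra/].

Answer: [cradegro, plowo_on/, ra/]


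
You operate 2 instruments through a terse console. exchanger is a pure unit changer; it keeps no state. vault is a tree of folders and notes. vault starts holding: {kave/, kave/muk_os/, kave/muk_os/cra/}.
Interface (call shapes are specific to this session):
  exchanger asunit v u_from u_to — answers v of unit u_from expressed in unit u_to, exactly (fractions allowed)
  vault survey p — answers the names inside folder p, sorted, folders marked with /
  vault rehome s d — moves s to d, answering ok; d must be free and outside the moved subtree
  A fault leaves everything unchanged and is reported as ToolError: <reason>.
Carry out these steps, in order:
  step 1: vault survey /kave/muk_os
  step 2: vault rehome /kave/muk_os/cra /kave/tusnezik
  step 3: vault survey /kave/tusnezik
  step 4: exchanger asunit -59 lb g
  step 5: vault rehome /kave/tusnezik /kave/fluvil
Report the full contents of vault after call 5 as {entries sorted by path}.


I run vault survey using p→/kave/muk_os, → [cra/].
Now I run vault rehome using s→/kave/muk_os/cra, d→/kave/tusnezik, and get ok.
Calling vault survey using p→/kave/tusnezik, and get [].
Using exchanger asunit using v→-59, u_from→lb, u_to→g, and observe -2676194983/100000.
I invoke vault rehome using s→/kave/tusnezik, d→/kave/fluvil, yielding ok.

Answer: {kave/, kave/fluvil/, kave/muk_os/}


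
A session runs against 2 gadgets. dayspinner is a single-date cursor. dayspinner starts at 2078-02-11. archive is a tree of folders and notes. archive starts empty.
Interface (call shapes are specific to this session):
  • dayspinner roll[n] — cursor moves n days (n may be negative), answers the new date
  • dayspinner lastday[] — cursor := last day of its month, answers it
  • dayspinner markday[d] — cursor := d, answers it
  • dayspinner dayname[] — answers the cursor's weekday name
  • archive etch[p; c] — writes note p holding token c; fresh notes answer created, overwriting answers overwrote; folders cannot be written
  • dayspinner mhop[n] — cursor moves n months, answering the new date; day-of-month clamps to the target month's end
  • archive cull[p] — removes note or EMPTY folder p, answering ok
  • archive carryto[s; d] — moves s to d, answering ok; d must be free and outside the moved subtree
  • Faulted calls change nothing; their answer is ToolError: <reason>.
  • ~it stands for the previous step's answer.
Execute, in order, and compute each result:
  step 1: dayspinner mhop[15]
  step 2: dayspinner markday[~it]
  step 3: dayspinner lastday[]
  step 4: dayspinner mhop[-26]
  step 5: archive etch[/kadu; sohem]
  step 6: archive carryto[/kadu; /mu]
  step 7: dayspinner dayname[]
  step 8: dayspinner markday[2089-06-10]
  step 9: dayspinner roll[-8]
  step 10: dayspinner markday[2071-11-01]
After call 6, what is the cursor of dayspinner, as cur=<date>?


Answer: cur=2077-03-31

Derivation:
·→ dayspinner mhop(n: 15)
·← 2079-05-11
·→ dayspinner markday(d: ~it)
·← 2079-05-11
·→ dayspinner lastday()
·← 2079-05-31
·→ dayspinner mhop(n: -26)
·← 2077-03-31
·→ archive etch(p: /kadu, c: sohem)
·← created
·→ archive carryto(s: /kadu, d: /mu)
·← ok
·→ dayspinner dayname()
·← Wednesday
·→ dayspinner markday(d: 2089-06-10)
·← 2089-06-10
·→ dayspinner roll(n: -8)
·← 2089-06-02
·→ dayspinner markday(d: 2071-11-01)
·← 2071-11-01


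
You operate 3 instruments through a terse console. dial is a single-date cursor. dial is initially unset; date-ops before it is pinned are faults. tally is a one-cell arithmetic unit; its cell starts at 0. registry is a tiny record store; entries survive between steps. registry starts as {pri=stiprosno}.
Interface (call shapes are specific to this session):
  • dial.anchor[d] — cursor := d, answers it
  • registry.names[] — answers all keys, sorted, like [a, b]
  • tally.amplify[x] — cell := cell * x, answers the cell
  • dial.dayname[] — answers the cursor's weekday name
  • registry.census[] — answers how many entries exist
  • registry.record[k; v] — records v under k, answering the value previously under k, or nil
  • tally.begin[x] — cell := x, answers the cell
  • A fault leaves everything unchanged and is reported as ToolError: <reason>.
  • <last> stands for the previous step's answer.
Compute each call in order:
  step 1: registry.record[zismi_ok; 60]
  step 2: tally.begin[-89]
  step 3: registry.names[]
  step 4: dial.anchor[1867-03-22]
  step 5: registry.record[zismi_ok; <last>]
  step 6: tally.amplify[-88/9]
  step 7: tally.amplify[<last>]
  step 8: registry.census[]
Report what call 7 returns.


Answer: 61340224/81

Derivation:
-- registry.record(k='zismi_ok', v='60') => nil
-- tally.begin(x='-89') => -89
-- registry.names() => [pri, zismi_ok]
-- dial.anchor(d='1867-03-22') => 1867-03-22
-- registry.record(k='zismi_ok', v='<last>') => 60
-- tally.amplify(x='-88/9') => 7832/9
-- tally.amplify(x='<last>') => 61340224/81
-- registry.census() => 2


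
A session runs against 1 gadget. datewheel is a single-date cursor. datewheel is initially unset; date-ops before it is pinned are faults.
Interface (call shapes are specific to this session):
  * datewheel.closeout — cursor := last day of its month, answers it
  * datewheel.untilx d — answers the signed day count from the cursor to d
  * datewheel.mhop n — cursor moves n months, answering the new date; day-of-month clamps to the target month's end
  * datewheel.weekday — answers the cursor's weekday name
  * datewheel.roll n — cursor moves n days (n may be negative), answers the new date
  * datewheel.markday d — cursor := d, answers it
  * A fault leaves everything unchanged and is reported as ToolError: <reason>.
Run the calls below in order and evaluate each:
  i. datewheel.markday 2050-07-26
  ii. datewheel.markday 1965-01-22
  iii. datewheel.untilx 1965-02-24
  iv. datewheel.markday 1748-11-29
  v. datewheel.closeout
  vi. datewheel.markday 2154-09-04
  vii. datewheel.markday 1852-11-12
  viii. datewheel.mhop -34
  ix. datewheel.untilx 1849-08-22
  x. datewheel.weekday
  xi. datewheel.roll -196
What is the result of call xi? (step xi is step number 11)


Answer: 1849-06-30

Derivation:
I use datewheel.markday using d→2050-07-26, giving 2050-07-26.
Then datewheel.markday using d→1965-01-22, and see 1965-01-22.
I call datewheel.untilx using d→1965-02-24, and observe 33.
I run datewheel.markday using d→1748-11-29, and see 1748-11-29.
I try datewheel.closeout(), → 1748-11-30.
Invoking datewheel.markday using d→2154-09-04: 2154-09-04.
I invoke datewheel.markday using d→1852-11-12: 1852-11-12.
Now I run datewheel.mhop using n→-34, — result: 1850-01-12.
Now I run datewheel.untilx using d→1849-08-22, and get -143.
Invoking datewheel.weekday(), giving Saturday.
I invoke datewheel.roll using n→-196, → 1849-06-30.


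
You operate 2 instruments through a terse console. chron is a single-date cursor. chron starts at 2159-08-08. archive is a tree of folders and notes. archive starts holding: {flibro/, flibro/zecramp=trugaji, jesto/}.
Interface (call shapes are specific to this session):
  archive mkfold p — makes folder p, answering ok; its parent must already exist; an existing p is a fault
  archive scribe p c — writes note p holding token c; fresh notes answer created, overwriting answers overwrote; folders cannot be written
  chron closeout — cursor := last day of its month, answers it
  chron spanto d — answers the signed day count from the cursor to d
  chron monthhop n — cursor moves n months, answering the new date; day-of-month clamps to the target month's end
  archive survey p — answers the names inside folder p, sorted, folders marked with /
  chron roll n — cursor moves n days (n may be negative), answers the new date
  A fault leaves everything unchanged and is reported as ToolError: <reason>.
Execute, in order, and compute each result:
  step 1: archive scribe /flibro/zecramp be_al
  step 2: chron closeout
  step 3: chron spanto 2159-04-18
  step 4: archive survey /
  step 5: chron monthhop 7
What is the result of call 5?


Now I run archive scribe passing p→/flibro/zecramp, c→be_al, and see overwrote.
Then chron closeout(), which returns 2159-08-31.
I call chron spanto passing d→2159-04-18, yielding -135.
I call archive survey passing p→/: [flibro/, jesto/].
I use chron monthhop passing n→7, and get 2160-03-31.

Answer: 2160-03-31


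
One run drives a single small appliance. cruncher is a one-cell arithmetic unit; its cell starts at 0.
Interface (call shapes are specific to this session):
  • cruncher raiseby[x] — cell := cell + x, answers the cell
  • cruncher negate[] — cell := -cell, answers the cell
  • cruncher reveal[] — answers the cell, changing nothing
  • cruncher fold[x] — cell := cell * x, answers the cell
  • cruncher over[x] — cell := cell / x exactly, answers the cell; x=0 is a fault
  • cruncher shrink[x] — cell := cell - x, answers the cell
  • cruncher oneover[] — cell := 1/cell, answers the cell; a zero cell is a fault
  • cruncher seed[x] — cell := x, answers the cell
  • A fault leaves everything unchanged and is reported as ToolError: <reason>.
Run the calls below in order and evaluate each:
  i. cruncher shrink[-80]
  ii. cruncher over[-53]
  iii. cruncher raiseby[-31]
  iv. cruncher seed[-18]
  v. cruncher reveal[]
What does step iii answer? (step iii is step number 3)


Answer: -1723/53

Derivation:
I run cruncher shrink passing x: -80, → 80.
Next I call cruncher over passing x: -53, which returns -80/53.
I use cruncher raiseby passing x: -31, — result: -1723/53.
I invoke cruncher seed passing x: -18, and observe -18.
Now I run cruncher reveal, → -18.


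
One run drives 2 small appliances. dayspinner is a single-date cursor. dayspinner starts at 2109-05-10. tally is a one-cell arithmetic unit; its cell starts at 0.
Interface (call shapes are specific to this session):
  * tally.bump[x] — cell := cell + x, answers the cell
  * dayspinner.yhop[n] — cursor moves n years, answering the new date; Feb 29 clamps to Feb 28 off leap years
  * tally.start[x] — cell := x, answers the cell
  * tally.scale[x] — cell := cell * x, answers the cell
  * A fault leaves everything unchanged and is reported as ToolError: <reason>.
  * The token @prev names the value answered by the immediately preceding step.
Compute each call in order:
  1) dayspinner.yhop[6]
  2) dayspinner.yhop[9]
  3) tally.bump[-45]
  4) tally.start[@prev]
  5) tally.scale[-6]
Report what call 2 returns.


~$ dayspinner.yhop n='6'
:: 2115-05-10
~$ dayspinner.yhop n='9'
:: 2124-05-10
~$ tally.bump x='-45'
:: -45
~$ tally.start x='@prev'
:: -45
~$ tally.scale x='-6'
:: 270

Answer: 2124-05-10


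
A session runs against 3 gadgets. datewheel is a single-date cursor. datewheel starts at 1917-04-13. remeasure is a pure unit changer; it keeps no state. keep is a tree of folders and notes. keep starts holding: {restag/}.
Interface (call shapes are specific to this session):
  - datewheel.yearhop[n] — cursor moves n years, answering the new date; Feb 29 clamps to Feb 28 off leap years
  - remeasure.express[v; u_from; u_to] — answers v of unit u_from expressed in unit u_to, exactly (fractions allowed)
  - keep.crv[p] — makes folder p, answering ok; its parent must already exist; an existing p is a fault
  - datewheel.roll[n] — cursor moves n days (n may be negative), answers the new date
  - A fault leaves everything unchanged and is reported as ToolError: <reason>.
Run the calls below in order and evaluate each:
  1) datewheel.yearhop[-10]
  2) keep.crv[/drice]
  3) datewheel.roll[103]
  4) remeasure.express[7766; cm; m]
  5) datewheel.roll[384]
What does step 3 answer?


> datewheel.yearhop n→-10
[out] 1907-04-13
> keep.crv p→/drice
[out] ok
> datewheel.roll n→103
[out] 1907-07-25
> remeasure.express v→7766 u_from→cm u_to→m
[out] 3883/50
> datewheel.roll n→384
[out] 1908-08-12

Answer: 1907-07-25


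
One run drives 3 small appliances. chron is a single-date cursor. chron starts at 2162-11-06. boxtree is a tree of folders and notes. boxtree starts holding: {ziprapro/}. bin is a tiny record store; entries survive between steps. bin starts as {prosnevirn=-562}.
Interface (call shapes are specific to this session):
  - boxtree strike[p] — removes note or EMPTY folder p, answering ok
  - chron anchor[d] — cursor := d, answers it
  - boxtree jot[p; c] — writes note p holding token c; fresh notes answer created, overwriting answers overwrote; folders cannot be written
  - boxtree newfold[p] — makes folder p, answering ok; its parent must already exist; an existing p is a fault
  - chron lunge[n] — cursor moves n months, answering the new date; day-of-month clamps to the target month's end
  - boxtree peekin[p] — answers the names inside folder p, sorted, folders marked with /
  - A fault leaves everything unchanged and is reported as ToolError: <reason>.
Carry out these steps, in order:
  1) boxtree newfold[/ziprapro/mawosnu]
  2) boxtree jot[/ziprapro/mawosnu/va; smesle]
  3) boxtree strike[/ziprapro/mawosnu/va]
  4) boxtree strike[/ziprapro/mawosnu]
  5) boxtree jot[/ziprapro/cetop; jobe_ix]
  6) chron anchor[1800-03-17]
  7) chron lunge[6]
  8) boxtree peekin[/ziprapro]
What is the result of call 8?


Answer: [cetop]

Derivation:
% boxtree newfold /ziprapro/mawosnu
= ok
% boxtree jot /ziprapro/mawosnu/va smesle
= created
% boxtree strike /ziprapro/mawosnu/va
= ok
% boxtree strike /ziprapro/mawosnu
= ok
% boxtree jot /ziprapro/cetop jobe_ix
= created
% chron anchor 1800-03-17
= 1800-03-17
% chron lunge 6
= 1800-09-17
% boxtree peekin /ziprapro
= [cetop]


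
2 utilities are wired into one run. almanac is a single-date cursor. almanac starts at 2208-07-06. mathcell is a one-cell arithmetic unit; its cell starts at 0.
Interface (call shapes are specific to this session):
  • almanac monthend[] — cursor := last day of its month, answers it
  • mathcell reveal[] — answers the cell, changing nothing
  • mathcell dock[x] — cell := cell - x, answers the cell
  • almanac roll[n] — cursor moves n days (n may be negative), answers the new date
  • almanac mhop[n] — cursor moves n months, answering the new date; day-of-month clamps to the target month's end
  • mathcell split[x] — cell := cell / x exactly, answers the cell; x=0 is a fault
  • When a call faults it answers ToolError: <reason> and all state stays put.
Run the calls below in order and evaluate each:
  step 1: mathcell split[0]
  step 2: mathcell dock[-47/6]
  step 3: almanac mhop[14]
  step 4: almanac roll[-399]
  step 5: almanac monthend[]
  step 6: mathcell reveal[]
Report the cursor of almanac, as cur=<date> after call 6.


Answer: cur=2208-08-31

Derivation:
·→ mathcell split(0)
·← ToolError: division by zero
·→ mathcell dock(-47/6)
·← 47/6
·→ almanac mhop(14)
·← 2209-09-06
·→ almanac roll(-399)
·← 2208-08-03
·→ almanac monthend()
·← 2208-08-31
·→ mathcell reveal()
·← 47/6


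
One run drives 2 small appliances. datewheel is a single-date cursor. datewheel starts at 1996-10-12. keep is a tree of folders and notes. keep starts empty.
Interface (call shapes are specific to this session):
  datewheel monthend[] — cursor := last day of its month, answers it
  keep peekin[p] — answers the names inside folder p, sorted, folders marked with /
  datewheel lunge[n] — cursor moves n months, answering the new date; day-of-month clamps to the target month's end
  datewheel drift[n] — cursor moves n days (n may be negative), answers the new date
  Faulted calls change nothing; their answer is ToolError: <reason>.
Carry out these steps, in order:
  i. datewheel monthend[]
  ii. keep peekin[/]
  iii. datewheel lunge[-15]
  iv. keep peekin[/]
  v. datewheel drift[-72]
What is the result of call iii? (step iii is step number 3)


% datewheel monthend
  1996-10-31
% keep peekin p→/
  []
% datewheel lunge n→-15
  1995-07-31
% keep peekin p→/
  []
% datewheel drift n→-72
  1995-05-20

Answer: 1995-07-31


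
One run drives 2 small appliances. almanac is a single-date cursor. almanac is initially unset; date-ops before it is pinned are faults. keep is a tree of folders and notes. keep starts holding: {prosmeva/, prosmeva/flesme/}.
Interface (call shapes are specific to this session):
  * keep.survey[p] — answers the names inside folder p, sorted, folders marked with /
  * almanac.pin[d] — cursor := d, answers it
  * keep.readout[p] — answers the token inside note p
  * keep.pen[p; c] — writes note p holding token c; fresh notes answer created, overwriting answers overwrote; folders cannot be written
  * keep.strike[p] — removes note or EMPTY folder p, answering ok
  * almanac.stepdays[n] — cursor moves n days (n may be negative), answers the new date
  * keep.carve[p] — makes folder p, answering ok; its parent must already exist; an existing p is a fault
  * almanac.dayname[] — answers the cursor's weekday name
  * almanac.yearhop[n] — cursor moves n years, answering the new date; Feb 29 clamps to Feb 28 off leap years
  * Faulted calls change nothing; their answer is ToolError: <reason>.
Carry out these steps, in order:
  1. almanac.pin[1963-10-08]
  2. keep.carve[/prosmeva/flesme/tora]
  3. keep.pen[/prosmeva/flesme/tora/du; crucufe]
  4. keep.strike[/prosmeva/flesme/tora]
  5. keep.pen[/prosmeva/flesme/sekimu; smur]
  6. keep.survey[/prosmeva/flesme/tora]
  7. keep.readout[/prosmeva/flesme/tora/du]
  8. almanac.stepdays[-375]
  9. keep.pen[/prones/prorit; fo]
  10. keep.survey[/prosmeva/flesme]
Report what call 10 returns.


# almanac.pin(d→1963-10-08) : 1963-10-08
# keep.carve(p→/prosmeva/flesme/tora) : ok
# keep.pen(p→/prosmeva/flesme/tora/du, c→crucufe) : created
# keep.strike(p→/prosmeva/flesme/tora) : ToolError: not empty
# keep.pen(p→/prosmeva/flesme/sekimu, c→smur) : created
# keep.survey(p→/prosmeva/flesme/tora) : [du]
# keep.readout(p→/prosmeva/flesme/tora/du) : crucufe
# almanac.stepdays(n→-375) : 1962-09-28
# keep.pen(p→/prones/prorit, c→fo) : ToolError: no parent
# keep.survey(p→/prosmeva/flesme) : [sekimu, tora/]

Answer: [sekimu, tora/]


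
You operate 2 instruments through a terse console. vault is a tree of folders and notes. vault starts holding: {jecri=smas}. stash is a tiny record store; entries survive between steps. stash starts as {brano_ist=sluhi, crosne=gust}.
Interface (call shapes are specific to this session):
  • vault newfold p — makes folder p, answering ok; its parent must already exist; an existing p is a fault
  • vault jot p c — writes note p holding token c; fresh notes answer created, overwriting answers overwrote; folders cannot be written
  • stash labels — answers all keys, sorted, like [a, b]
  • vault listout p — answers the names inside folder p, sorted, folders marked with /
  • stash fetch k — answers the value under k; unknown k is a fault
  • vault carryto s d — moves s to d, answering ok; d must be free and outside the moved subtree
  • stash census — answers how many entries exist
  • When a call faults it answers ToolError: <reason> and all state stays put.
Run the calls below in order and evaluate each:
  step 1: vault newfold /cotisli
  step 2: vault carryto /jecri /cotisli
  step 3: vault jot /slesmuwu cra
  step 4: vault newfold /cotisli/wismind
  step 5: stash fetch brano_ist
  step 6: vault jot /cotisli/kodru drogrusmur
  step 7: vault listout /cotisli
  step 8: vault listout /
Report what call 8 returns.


·→ vault newfold(p='/cotisli')
·← ok
·→ vault carryto(s='/jecri', d='/cotisli')
·← ToolError: exists
·→ vault jot(p='/slesmuwu', c='cra')
·← created
·→ vault newfold(p='/cotisli/wismind')
·← ok
·→ stash fetch(k='brano_ist')
·← sluhi
·→ vault jot(p='/cotisli/kodru', c='drogrusmur')
·← created
·→ vault listout(p='/cotisli')
·← [kodru, wismind/]
·→ vault listout(p='/')
·← [cotisli/, jecri, slesmuwu]

Answer: [cotisli/, jecri, slesmuwu]


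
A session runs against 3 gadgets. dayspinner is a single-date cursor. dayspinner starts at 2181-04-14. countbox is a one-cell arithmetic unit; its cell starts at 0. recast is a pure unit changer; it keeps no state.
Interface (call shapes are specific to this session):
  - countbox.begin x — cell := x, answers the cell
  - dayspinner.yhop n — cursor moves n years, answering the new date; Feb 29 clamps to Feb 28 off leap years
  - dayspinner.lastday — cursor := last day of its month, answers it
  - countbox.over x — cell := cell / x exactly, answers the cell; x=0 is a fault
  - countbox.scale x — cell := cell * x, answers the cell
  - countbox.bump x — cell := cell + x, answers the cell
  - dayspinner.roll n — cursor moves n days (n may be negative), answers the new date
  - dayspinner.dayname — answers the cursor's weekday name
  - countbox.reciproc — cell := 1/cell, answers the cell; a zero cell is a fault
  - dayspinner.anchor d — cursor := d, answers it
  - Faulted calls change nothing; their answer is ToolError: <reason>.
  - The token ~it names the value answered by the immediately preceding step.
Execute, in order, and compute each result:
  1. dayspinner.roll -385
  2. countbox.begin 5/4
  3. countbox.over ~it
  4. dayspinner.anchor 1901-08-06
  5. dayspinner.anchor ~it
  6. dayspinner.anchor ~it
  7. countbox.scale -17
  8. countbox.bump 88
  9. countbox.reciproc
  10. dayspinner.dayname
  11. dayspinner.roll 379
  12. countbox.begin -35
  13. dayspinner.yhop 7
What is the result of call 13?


Answer: 1909-08-20

Derivation:
% 1. dayspinner.roll(n='-385') => 2180-03-25
% 2. countbox.begin(x='5/4') => 5/4
% 3. countbox.over(x='~it') => 1
% 4. dayspinner.anchor(d='1901-08-06') => 1901-08-06
% 5. dayspinner.anchor(d='~it') => 1901-08-06
% 6. dayspinner.anchor(d='~it') => 1901-08-06
% 7. countbox.scale(x='-17') => -17
% 8. countbox.bump(x='88') => 71
% 9. countbox.reciproc() => 1/71
% 10. dayspinner.dayname() => Tuesday
% 11. dayspinner.roll(n='379') => 1902-08-20
% 12. countbox.begin(x='-35') => -35
% 13. dayspinner.yhop(n='7') => 1909-08-20


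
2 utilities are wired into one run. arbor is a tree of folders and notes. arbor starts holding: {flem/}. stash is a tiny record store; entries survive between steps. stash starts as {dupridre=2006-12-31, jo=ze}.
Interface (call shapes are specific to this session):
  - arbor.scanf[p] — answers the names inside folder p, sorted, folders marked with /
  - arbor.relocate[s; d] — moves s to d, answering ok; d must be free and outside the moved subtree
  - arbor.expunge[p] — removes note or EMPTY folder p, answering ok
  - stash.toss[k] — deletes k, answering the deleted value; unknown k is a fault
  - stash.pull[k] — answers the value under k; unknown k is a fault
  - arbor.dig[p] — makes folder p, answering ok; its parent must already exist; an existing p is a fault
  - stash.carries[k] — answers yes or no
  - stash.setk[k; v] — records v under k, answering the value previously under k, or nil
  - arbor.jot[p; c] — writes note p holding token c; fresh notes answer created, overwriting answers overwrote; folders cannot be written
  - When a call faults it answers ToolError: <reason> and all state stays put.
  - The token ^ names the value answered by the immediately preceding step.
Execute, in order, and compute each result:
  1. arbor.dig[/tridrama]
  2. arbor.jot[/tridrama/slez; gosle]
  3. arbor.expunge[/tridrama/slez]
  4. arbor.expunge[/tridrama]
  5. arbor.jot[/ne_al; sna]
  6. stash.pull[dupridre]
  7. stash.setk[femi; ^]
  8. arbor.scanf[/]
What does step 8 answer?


>> arbor.dig(p='/tridrama')
<< ok
>> arbor.jot(p='/tridrama/slez', c='gosle')
<< created
>> arbor.expunge(p='/tridrama/slez')
<< ok
>> arbor.expunge(p='/tridrama')
<< ok
>> arbor.jot(p='/ne_al', c='sna')
<< created
>> stash.pull(k='dupridre')
<< 2006-12-31
>> stash.setk(k='femi', v='^')
<< nil
>> arbor.scanf(p='/')
<< [flem/, ne_al]

Answer: [flem/, ne_al]


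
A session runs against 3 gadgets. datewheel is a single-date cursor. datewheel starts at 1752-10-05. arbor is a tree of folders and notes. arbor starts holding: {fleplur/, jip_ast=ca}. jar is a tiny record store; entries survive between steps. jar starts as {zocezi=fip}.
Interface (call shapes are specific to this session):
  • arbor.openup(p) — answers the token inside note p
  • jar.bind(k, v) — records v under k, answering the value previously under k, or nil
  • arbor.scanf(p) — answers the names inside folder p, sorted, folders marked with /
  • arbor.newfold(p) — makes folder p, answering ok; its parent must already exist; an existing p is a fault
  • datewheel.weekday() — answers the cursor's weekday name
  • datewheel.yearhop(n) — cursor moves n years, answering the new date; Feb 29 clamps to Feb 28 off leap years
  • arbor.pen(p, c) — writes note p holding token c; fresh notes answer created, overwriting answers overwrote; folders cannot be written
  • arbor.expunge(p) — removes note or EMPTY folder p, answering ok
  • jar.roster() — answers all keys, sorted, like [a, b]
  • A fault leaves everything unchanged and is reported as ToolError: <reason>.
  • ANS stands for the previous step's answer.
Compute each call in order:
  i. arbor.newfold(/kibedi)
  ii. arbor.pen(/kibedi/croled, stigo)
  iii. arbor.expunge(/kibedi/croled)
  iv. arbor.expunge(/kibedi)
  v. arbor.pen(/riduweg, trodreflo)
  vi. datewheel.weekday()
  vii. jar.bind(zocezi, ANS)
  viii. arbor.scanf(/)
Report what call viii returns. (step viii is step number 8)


-> arbor.newfold(p='/kibedi')
<- ok
-> arbor.pen(p='/kibedi/croled', c='stigo')
<- created
-> arbor.expunge(p='/kibedi/croled')
<- ok
-> arbor.expunge(p='/kibedi')
<- ok
-> arbor.pen(p='/riduweg', c='trodreflo')
<- created
-> datewheel.weekday()
<- Thursday
-> jar.bind(k='zocezi', v='ANS')
<- fip
-> arbor.scanf(p='/')
<- [fleplur/, jip_ast, riduweg]

Answer: [fleplur/, jip_ast, riduweg]


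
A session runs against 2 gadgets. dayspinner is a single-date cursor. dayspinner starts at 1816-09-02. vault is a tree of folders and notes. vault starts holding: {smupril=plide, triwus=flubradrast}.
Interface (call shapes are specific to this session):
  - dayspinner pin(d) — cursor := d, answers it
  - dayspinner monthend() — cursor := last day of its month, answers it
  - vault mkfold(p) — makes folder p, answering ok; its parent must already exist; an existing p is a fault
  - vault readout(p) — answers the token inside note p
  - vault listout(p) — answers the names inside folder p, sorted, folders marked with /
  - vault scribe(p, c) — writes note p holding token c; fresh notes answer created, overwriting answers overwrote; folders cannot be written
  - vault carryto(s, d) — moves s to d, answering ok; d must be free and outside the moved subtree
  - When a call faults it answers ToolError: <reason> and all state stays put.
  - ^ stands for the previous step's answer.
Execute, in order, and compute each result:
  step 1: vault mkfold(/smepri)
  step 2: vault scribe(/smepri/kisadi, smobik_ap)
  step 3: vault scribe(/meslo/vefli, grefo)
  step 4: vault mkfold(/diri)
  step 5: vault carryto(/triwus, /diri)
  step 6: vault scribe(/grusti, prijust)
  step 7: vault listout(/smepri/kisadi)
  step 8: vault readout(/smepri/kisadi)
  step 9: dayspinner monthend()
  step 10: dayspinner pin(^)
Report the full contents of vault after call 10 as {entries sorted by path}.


>>> vault mkfold p='/smepri'
:: ok
>>> vault scribe p='/smepri/kisadi' c='smobik_ap'
:: created
>>> vault scribe p='/meslo/vefli' c='grefo'
:: ToolError: no parent
>>> vault mkfold p='/diri'
:: ok
>>> vault carryto s='/triwus' d='/diri'
:: ToolError: exists
>>> vault scribe p='/grusti' c='prijust'
:: created
>>> vault listout p='/smepri/kisadi'
:: ToolError: not a directory
>>> vault readout p='/smepri/kisadi'
:: smobik_ap
>>> dayspinner monthend
:: 1816-09-30
>>> dayspinner pin d='^'
:: 1816-09-30

Answer: {diri/, grusti=prijust, smepri/, smepri/kisadi=smobik_ap, smupril=plide, triwus=flubradrast}


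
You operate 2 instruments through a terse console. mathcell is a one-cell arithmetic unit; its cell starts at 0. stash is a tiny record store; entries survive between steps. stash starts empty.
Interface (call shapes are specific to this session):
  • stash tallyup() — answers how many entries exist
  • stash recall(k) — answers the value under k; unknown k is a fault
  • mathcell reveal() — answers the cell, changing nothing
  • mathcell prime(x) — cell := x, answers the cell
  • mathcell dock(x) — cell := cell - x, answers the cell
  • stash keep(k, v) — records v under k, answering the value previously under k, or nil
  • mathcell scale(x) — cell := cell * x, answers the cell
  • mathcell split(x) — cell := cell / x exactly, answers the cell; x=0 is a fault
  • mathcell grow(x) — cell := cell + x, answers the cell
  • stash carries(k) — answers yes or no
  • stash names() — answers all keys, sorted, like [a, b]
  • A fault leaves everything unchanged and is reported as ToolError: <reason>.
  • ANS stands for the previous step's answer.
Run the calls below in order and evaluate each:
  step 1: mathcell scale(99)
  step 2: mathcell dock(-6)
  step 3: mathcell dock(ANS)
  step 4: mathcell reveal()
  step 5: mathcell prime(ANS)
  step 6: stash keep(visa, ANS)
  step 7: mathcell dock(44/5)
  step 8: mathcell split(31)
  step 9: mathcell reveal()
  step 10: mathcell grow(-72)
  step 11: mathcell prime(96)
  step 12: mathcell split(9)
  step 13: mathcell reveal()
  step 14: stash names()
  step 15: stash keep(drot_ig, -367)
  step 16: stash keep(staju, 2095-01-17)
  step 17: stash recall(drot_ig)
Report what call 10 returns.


[in] mathcell scale x: 99
[out] 0
[in] mathcell dock x: -6
[out] 6
[in] mathcell dock x: ANS
[out] 0
[in] mathcell reveal
[out] 0
[in] mathcell prime x: ANS
[out] 0
[in] stash keep k: visa v: ANS
[out] nil
[in] mathcell dock x: 44/5
[out] -44/5
[in] mathcell split x: 31
[out] -44/155
[in] mathcell reveal
[out] -44/155
[in] mathcell grow x: -72
[out] -11204/155
[in] mathcell prime x: 96
[out] 96
[in] mathcell split x: 9
[out] 32/3
[in] mathcell reveal
[out] 32/3
[in] stash names
[out] [visa]
[in] stash keep k: drot_ig v: -367
[out] nil
[in] stash keep k: staju v: 2095-01-17
[out] nil
[in] stash recall k: drot_ig
[out] -367

Answer: -11204/155


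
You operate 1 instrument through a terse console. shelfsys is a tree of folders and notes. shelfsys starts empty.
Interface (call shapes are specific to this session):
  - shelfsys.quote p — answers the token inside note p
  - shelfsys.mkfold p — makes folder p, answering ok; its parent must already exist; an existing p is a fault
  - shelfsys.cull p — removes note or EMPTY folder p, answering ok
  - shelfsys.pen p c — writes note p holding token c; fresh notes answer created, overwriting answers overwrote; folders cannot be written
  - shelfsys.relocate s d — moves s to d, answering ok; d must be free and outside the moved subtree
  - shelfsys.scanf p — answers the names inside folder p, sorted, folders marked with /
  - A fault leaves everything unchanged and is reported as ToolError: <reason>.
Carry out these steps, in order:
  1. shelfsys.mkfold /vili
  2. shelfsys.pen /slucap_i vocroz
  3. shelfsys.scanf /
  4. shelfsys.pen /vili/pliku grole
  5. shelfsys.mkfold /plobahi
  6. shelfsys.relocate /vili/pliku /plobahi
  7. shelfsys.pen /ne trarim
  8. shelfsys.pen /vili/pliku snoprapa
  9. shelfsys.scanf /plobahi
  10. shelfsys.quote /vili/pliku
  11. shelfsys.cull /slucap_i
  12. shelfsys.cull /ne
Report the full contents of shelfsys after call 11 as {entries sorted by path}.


Answer: {ne=trarim, plobahi/, vili/, vili/pliku=snoprapa}

Derivation:
Do: shelfsys.mkfold[p='/vili']
See: ok
Do: shelfsys.pen[p='/slucap_i'; c='vocroz']
See: created
Do: shelfsys.scanf[p='/']
See: [slucap_i, vili/]
Do: shelfsys.pen[p='/vili/pliku'; c='grole']
See: created
Do: shelfsys.mkfold[p='/plobahi']
See: ok
Do: shelfsys.relocate[s='/vili/pliku'; d='/plobahi']
See: ToolError: exists
Do: shelfsys.pen[p='/ne'; c='trarim']
See: created
Do: shelfsys.pen[p='/vili/pliku'; c='snoprapa']
See: overwrote
Do: shelfsys.scanf[p='/plobahi']
See: []
Do: shelfsys.quote[p='/vili/pliku']
See: snoprapa
Do: shelfsys.cull[p='/slucap_i']
See: ok
Do: shelfsys.cull[p='/ne']
See: ok
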